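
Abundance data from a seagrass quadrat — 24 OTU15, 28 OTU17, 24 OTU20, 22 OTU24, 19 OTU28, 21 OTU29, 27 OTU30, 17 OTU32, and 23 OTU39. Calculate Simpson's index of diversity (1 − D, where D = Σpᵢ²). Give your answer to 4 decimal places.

Total N = 24+28+24+22+19+21+27+17+23 = 205, so the proportions are 0.117073, 0.136585, 0.117073, 0.107317, 0.092683, 0.102439, 0.131707, 0.082927, 0.112195 (working shown to 6 dp, full precision carried).
D = 0.117073² + 0.136585² + 0.117073² + 0.107317² + 0.092683² + 0.102439² + 0.131707² + 0.082927² + 0.112195² = 0.013706 + 0.018656 + 0.013706 + 0.011517 + 0.008590 + 0.010494 + 0.017347 + 0.006877 + 0.012588 = 0.113480.
So 1 − D = 0.886520, i.e. 0.8865 to 4 decimal places.

0.8865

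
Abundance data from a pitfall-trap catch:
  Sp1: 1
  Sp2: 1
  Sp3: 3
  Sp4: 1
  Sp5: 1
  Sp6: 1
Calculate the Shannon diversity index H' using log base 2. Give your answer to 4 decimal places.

2.4056

Total N = 1+1+3+1+1+1 = 8, so the proportions are 0.125, 0.125, 0.375, 0.125, 0.125, 0.125 (working shown to 6 dp, full precision carried).
Each pᵢ log₂ pᵢ term: 0.125×(-3.000000)=-0.375000, 0.125×(-3.000000)=-0.375000, 0.375×(-1.415037)=-0.530639, 0.125×(-3.000000)=-0.375000, 0.125×(-3.000000)=-0.375000, 0.125×(-3.000000)=-0.375000.
Sum = -2.405639, so H' = 2.4056.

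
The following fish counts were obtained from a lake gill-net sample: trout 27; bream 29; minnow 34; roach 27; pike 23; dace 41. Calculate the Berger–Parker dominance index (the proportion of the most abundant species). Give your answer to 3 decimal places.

Total N = 27+29+34+27+23+41 = 181, so the proportions are 0.14917, 0.16022, 0.18785, 0.14917, 0.12707, 0.22652 (working shown to 5 dp, full precision carried).
The largest proportion is 0.22652, i.e. d = 0.227 to 3 decimal places.

0.227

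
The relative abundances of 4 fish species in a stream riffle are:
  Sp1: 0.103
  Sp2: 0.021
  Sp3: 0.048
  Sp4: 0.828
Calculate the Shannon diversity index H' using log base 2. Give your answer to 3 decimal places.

Each pᵢ log₂ pᵢ term (working shown to 5 dp, full precision carried): 0.103×(-3.27928)=-0.33777, 0.021×(-5.57347)=-0.11704, 0.048×(-4.38082)=-0.21028, 0.828×(-0.27230)=-0.22546.
Sum = -0.89055, so H' = 0.891.

0.891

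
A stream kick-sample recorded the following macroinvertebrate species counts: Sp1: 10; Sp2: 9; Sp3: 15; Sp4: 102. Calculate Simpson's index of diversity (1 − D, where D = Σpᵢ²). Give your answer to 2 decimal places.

0.42

Total N = 10+9+15+102 = 136, so the proportions are 0.0735, 0.0662, 0.1103, 0.75 (working shown to 4 dp, full precision carried).
D = 0.0735² + 0.0662² + 0.1103² + 0.75² = 0.0054 + 0.0044 + 0.0122 + 0.5625 = 0.5845.
So 1 − D = 0.4155, i.e. 0.42 to 2 decimal places.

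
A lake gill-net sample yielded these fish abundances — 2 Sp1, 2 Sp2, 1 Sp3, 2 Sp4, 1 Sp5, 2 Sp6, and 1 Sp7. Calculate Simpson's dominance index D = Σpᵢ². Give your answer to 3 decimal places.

0.157

Total N = 2+2+1+2+1+2+1 = 11, so the proportions are 0.18182, 0.18182, 0.09091, 0.18182, 0.09091, 0.18182, 0.09091 (working shown to 5 dp, full precision carried).
D = 0.18182² + 0.18182² + 0.09091² + 0.18182² + 0.09091² + 0.18182² + 0.09091² = 0.03306 + 0.03306 + 0.00826 + 0.03306 + 0.00826 + 0.03306 + 0.00826 = 0.15702.
To 3 decimal places, D = 0.157.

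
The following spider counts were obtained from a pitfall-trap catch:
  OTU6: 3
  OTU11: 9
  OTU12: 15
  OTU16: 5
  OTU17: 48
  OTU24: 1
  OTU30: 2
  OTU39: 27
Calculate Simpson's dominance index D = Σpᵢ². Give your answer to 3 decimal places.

Total N = 3+9+15+5+48+1+2+27 = 110, so the proportions are 0.02727, 0.08182, 0.13636, 0.04545, 0.43636, 0.00909, 0.01818, 0.24545 (working shown to 5 dp, full precision carried).
D = 0.02727² + 0.08182² + 0.13636² + 0.04545² + 0.43636² + 0.00909² + 0.01818² + 0.24545² = 0.00074 + 0.00669 + 0.01860 + 0.00207 + 0.19041 + 0.00008 + 0.00033 + 0.06025 = 0.27917.
To 3 decimal places, D = 0.279.

0.279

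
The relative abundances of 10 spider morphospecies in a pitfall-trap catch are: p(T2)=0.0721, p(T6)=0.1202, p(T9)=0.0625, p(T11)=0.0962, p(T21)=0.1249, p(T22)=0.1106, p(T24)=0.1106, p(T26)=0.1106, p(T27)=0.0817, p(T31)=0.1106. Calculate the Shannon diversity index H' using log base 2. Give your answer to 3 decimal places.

Each pᵢ log₂ pᵢ term (working shown to 5 dp, full precision carried): 0.0721×(-3.79386)=-0.27354, 0.1202×(-3.05649)=-0.36739, 0.0625×(-4.00000)=-0.25000, 0.0962×(-3.37782)=-0.32495, 0.1249×(-3.00115)=-0.37484, 0.1106×(-3.17658)=-0.35133, 0.1106×(-3.17658)=-0.35133, 0.1106×(-3.17658)=-0.35133, 0.0817×(-3.61352)=-0.29522, 0.1106×(-3.17658)=-0.35133.
Sum = -3.29126, so H' = 3.291.

3.291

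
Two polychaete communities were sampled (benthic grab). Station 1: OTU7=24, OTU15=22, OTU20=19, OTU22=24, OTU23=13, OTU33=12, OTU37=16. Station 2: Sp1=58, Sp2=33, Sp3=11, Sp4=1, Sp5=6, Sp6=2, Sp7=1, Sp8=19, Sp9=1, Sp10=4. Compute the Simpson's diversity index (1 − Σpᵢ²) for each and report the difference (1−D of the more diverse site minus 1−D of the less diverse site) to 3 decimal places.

Station 1: N=130, proportions 0.18462, 0.16923, 0.14615, 0.18462, 0.1, 0.09231, 0.12308, giving 1−D = 0.84817 (working shown to 5 dp, full precision carried).
Station 2: N=136, proportions 0.42647, 0.24265, 0.08088, 0.00735, 0.04412, 0.01471, 0.00735, 0.13971, 0.00735, 0.02941, giving 1−D = 0.73000.
Difference = |0.84817 − 0.73000| = 0.11817, i.e. 0.118 to 3 decimal places.

0.118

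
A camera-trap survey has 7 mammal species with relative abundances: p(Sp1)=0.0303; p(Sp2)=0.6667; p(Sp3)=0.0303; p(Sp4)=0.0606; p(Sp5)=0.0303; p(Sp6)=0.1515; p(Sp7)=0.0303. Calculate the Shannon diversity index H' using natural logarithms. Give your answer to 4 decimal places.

Each pᵢ ln pᵢ term (working shown to 6 dp, full precision carried): 0.0303×(-3.496608)=-0.105947, 0.6667×(-0.405415)=-0.270290, 0.0303×(-3.496608)=-0.105947, 0.0606×(-2.803460)=-0.169890, 0.0303×(-3.496608)=-0.105947, 0.1515×(-1.887170)=-0.285906, 0.0303×(-3.496608)=-0.105947.
Sum = -1.149875, so H' = 1.1499.

1.1499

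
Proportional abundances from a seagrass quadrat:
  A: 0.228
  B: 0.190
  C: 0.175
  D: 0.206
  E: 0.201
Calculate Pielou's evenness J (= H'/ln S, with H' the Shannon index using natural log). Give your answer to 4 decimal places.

H' = −Σ pᵢ ln pᵢ = −((-0.337077) + (-0.315539) + (-0.305020) + (-0.325455) + (-0.322495)) = 1.605586 (working shown to 6 dp, full precision carried).
With S = 5 species, ln S = 1.609438, so J = 1.605586/1.609438 = 0.997606, i.e. 0.9976 to 4 decimal places.

0.9976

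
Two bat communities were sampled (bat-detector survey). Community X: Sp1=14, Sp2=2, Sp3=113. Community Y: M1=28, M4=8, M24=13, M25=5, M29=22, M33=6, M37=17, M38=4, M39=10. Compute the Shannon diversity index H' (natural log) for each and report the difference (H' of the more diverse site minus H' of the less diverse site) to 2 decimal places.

Community X: N=129, proportions 0.1085, 0.0155, 0.876, giving H' = 0.4216 (working shown to 4 dp, full precision carried).
Community Y: N=113, proportions 0.2478, 0.0708, 0.115, 0.0442, 0.1947, 0.0531, 0.1504, 0.0354, 0.0885, giving H' = 2.0122.
Difference = |0.4216 − 2.0122| = 1.5906, i.e. 1.59 to 2 decimal places.

1.59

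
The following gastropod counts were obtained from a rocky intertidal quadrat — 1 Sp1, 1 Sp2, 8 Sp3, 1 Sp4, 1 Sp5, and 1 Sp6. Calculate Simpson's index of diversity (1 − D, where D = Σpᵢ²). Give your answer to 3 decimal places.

0.592

Total N = 1+1+8+1+1+1 = 13, so the proportions are 0.07692, 0.07692, 0.61538, 0.07692, 0.07692, 0.07692 (working shown to 5 dp, full precision carried).
D = 0.07692² + 0.07692² + 0.61538² + 0.07692² + 0.07692² + 0.07692² = 0.00592 + 0.00592 + 0.37870 + 0.00592 + 0.00592 + 0.00592 = 0.40828.
So 1 − D = 0.59172, i.e. 0.592 to 3 decimal places.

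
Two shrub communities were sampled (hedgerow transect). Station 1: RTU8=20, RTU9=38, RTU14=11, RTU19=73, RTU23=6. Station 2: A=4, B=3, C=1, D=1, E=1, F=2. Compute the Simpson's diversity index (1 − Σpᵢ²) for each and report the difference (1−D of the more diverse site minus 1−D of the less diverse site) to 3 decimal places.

Station 1: N=148, proportions 0.13514, 0.25676, 0.07432, 0.49324, 0.04054, giving 1−D = 0.66536 (working shown to 5 dp, full precision carried).
Station 2: N=12, proportions 0.33333, 0.25, 0.08333, 0.08333, 0.08333, 0.16667, giving 1−D = 0.77778.
Difference = |0.66536 − 0.77778| = 0.11242, i.e. 0.112 to 3 decimal places.

0.112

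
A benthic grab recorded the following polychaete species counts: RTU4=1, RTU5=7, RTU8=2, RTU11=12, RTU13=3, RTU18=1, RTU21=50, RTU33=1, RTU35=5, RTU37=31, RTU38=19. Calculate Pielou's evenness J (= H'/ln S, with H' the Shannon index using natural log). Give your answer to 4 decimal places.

0.7278

Total N = 1+7+2+12+3+1+50+1+5+31+19 = 132, so the proportions are 0.007576, 0.05303, 0.015152, 0.090909, 0.022727, 0.007576, 0.378788, 0.007576, 0.037879, 0.234848, 0.143939 (working shown to 6 dp, full precision carried).
H' = −Σ pᵢ ln pᵢ = −((-0.036991) + (-0.155744) + (-0.063480) + (-0.217990) + (-0.086004) + (-0.036991) + (-0.367719) + (-0.036991) + (-0.123991) + (-0.340252) + (-0.279007)) = 1.745161.
With S = 11 species, ln S = 2.397895, so J = 1.745161/2.397895 = 0.727788, i.e. 0.7278 to 4 decimal places.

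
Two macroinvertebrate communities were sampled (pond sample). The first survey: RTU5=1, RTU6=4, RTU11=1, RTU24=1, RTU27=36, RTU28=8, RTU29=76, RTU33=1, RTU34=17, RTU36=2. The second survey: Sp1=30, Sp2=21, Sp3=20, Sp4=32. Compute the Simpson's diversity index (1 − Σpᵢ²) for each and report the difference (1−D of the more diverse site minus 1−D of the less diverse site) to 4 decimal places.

The first survey: N=147, proportions 0.0068027, 0.0272109, 0.0068027, 0.0068027, 0.244898, 0.0544218, 0.5170068, 0.0068027, 0.1156463, 0.0136054, giving 1−D = 0.6552825 (working shown to 7 dp, full precision carried).
The second survey: N=103, proportions 0.2912621, 0.2038835, 0.1941748, 0.3106796, giving 1−D = 0.7393722.
Difference = |0.6552825 − 0.7393722| = 0.0840897, i.e. 0.0841 to 4 decimal places.

0.0841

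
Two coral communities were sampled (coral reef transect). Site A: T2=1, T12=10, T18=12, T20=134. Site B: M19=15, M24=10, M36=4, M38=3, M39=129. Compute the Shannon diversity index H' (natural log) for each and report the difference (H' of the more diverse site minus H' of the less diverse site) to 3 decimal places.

0.198

Site A: N=157, proportions 0.00637, 0.06369, 0.07643, 0.8535, giving H' = 0.53933 (working shown to 5 dp, full precision carried).
Site B: N=161, proportions 0.09317, 0.06211, 0.02484, 0.01863, 0.80124, giving H' = 0.73728.
Difference = |0.53933 − 0.73728| = 0.19795, i.e. 0.198 to 3 decimal places.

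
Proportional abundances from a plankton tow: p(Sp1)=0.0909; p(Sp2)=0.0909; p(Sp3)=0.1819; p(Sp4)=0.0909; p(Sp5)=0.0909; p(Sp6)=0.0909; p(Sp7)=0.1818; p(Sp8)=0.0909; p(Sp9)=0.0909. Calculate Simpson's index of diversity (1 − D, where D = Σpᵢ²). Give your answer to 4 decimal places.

0.8760

D = 0.0909² + 0.0909² + 0.1819² + 0.0909² + 0.0909² + 0.0909² + 0.1818² + 0.0909² + 0.0909² = 0.008263 + 0.008263 + 0.033088 + 0.008263 + 0.008263 + 0.008263 + 0.033051 + 0.008263 + 0.008263 = 0.123979 (working shown to 6 dp, full precision carried).
So 1 − D = 0.876021, i.e. 0.8760 to 4 decimal places.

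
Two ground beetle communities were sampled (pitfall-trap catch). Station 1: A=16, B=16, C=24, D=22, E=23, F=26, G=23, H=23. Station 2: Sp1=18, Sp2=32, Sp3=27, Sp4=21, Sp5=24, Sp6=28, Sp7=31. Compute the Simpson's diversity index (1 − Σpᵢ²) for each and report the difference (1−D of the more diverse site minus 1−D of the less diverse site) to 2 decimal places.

0.02

Station 1: N=173, proportions 0.0925, 0.0925, 0.1387, 0.1272, 0.1329, 0.1503, 0.1329, 0.1329, giving 1−D = 0.8719 (working shown to 4 dp, full precision carried).
Station 2: N=181, proportions 0.0994, 0.1768, 0.1492, 0.116, 0.1326, 0.1547, 0.1713, giving 1−D = 0.8523.
Difference = |0.8719 − 0.8523| = 0.0196, i.e. 0.02 to 2 decimal places.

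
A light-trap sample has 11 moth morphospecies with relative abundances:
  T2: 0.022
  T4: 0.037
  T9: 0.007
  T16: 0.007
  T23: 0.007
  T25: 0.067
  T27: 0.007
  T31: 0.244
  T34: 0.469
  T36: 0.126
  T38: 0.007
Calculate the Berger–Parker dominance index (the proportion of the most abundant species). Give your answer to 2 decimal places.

0.47

The largest proportion is 0.469, i.e. d = 0.47 to 2 decimal places.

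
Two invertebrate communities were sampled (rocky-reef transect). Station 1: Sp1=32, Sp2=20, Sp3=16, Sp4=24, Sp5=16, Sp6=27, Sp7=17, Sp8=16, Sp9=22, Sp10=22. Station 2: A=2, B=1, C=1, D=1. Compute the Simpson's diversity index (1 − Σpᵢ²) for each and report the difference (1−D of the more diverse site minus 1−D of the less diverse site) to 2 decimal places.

Station 1: N=212, proportions 0.1509, 0.0943, 0.0755, 0.1132, 0.0755, 0.1274, 0.0802, 0.0755, 0.1038, 0.1038, giving 1−D = 0.8942 (working shown to 4 dp, full precision carried).
Station 2: N=5, proportions 0.4, 0.2, 0.2, 0.2, giving 1−D = 0.7200.
Difference = |0.8942 − 0.7200| = 0.1742, i.e. 0.17 to 2 decimal places.

0.17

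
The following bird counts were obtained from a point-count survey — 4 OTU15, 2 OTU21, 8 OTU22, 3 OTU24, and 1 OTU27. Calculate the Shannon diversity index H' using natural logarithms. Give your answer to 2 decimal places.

Total N = 4+2+8+3+1 = 18, so the proportions are 0.2222, 0.1111, 0.4444, 0.1667, 0.0556 (working shown to 4 dp, full precision carried).
Each pᵢ ln pᵢ term: 0.2222×(-1.5041)=-0.3342, 0.1111×(-2.1972)=-0.2441, 0.4444×(-0.8109)=-0.3604, 0.1667×(-1.7918)=-0.2986, 0.0556×(-2.8904)=-0.1606.
Sum = -1.3980, so H' = 1.40.

1.40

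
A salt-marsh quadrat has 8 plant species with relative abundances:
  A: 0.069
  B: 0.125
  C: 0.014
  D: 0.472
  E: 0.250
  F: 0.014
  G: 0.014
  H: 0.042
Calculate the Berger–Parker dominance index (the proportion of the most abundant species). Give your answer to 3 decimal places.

The largest proportion is 0.472, i.e. d = 0.472 to 3 decimal places.

0.472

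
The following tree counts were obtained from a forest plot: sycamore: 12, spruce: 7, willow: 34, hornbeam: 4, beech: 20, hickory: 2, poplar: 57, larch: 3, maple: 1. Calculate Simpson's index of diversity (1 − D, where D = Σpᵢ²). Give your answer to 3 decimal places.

0.743

Total N = 12+7+34+4+20+2+57+3+1 = 140, so the proportions are 0.08571, 0.05, 0.24286, 0.02857, 0.14286, 0.01429, 0.40714, 0.02143, 0.00714 (working shown to 5 dp, full precision carried).
D = 0.08571² + 0.05² + 0.24286² + 0.02857² + 0.14286² + 0.01429² + 0.40714² + 0.02143² + 0.00714² = 0.00735 + 0.00250 + 0.05898 + 0.00082 + 0.02041 + 0.00020 + 0.16577 + 0.00046 + 0.00005 = 0.25653.
So 1 − D = 0.74347, i.e. 0.743 to 3 decimal places.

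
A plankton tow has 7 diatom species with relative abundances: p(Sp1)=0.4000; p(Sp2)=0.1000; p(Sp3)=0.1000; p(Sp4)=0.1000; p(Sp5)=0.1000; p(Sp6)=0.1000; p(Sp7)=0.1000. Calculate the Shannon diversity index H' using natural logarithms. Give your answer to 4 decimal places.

Each pᵢ ln pᵢ term (working shown to 6 dp, full precision carried): 0.4×(-0.916291)=-0.366516, 0.1×(-2.302585)=-0.230259, 0.1×(-2.302585)=-0.230259, 0.1×(-2.302585)=-0.230259, 0.1×(-2.302585)=-0.230259, 0.1×(-2.302585)=-0.230259, 0.1×(-2.302585)=-0.230259.
Sum = -1.748067, so H' = 1.7481.

1.7481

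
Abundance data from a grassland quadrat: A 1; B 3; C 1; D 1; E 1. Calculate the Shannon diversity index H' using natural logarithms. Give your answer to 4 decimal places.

Total N = 1+3+1+1+1 = 7, so the proportions are 0.142857, 0.428571, 0.142857, 0.142857, 0.142857 (working shown to 6 dp, full precision carried).
Each pᵢ ln pᵢ term: 0.142857×(-1.945910)=-0.277987, 0.428571×(-0.847298)=-0.363128, 0.142857×(-1.945910)=-0.277987, 0.142857×(-1.945910)=-0.277987, 0.142857×(-1.945910)=-0.277987.
Sum = -1.475076, so H' = 1.4751.

1.4751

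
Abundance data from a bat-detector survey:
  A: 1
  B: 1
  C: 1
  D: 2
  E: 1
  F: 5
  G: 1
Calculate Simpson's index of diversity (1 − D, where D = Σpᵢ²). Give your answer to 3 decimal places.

Total N = 1+1+1+2+1+5+1 = 12, so the proportions are 0.08333, 0.08333, 0.08333, 0.16667, 0.08333, 0.41667, 0.08333 (working shown to 5 dp, full precision carried).
D = 0.08333² + 0.08333² + 0.08333² + 0.16667² + 0.08333² + 0.41667² + 0.08333² = 0.00694 + 0.00694 + 0.00694 + 0.02778 + 0.00694 + 0.17361 + 0.00694 = 0.23611.
So 1 − D = 0.76389, i.e. 0.764 to 3 decimal places.

0.764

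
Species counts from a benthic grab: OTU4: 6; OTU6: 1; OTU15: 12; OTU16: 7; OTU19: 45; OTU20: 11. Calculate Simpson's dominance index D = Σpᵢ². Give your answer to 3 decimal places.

Total N = 6+1+12+7+45+11 = 82, so the proportions are 0.07317, 0.0122, 0.14634, 0.08537, 0.54878, 0.13415 (working shown to 5 dp, full precision carried).
D = 0.07317² + 0.0122² + 0.14634² + 0.08537² + 0.54878² + 0.13415² = 0.00535 + 0.00015 + 0.02142 + 0.00729 + 0.30116 + 0.01800 = 0.35336.
To 3 decimal places, D = 0.353.

0.353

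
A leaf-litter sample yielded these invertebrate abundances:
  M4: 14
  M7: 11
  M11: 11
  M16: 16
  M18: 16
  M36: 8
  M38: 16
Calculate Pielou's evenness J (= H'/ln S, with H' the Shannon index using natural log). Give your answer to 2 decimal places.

0.99

Total N = 14+11+11+16+16+8+16 = 92, so the proportions are 0.1522, 0.1196, 0.1196, 0.1739, 0.1739, 0.087, 0.1739 (working shown to 4 dp, full precision carried).
H' = −Σ pᵢ ln pᵢ = −((-0.2865) + (-0.2539) + (-0.2539) + (-0.3042) + (-0.3042) + (-0.2124) + (-0.3042)) = 1.9194.
With S = 7 species, ln S = 1.9459, so J = 1.9194/1.9459 = 0.9864, i.e. 0.99 to 2 decimal places.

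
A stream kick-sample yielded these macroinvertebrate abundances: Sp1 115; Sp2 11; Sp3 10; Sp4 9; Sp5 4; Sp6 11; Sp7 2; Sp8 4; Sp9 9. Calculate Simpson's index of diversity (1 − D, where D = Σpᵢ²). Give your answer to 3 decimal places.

0.551

Total N = 115+11+10+9+4+11+2+4+9 = 175, so the proportions are 0.65714, 0.06286, 0.05714, 0.05143, 0.02286, 0.06286, 0.01143, 0.02286, 0.05143 (working shown to 5 dp, full precision carried).
D = 0.65714² + 0.06286² + 0.05714² + 0.05143² + 0.02286² + 0.06286² + 0.01143² + 0.02286² + 0.05143² = 0.43184 + 0.00395 + 0.00327 + 0.00264 + 0.00052 + 0.00395 + 0.00013 + 0.00052 + 0.00264 = 0.44947.
So 1 − D = 0.55053, i.e. 0.551 to 3 decimal places.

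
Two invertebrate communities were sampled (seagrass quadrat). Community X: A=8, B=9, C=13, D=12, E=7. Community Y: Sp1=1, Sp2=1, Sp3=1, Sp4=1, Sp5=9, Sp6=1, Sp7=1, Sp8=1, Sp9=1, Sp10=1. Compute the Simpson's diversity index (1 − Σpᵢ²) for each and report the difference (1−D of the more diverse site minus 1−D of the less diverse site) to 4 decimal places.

0.0666

Community X: N=49, proportions 0.163265, 0.183673, 0.265306, 0.244898, 0.142857, giving 1−D = 0.788838 (working shown to 6 dp, full precision carried).
Community Y: N=18, proportions 0.055556, 0.055556, 0.055556, 0.055556, 0.5, 0.055556, 0.055556, 0.055556, 0.055556, 0.055556, giving 1−D = 0.722222.
Difference = |0.788838 − 0.722222| = 0.066616, i.e. 0.0666 to 4 decimal places.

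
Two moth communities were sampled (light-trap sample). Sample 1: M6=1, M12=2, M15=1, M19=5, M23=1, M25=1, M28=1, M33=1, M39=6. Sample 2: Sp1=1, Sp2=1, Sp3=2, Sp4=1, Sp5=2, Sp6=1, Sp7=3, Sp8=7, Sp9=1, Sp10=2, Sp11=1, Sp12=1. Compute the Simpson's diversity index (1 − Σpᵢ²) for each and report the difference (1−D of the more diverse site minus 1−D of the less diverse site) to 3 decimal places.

0.051

Sample 1: N=19, proportions 0.05263, 0.10526, 0.05263, 0.26316, 0.05263, 0.05263, 0.05263, 0.05263, 0.31579, giving 1−D = 0.80332 (working shown to 5 dp, full precision carried).
Sample 2: N=23, proportions 0.04348, 0.04348, 0.08696, 0.04348, 0.08696, 0.04348, 0.13043, 0.30435, 0.04348, 0.08696, 0.04348, 0.04348, giving 1−D = 0.85444.
Difference = |0.80332 − 0.85444| = 0.05112, i.e. 0.051 to 3 decimal places.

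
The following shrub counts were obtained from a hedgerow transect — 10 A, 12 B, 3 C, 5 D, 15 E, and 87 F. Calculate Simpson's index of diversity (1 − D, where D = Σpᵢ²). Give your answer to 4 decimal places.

Total N = 10+12+3+5+15+87 = 132, so the proportions are 0.075758, 0.090909, 0.022727, 0.037879, 0.113636, 0.659091 (working shown to 6 dp, full precision carried).
D = 0.075758² + 0.090909² + 0.022727² + 0.037879² + 0.113636² + 0.659091² = 0.005739 + 0.008264 + 0.000517 + 0.001435 + 0.012913 + 0.434401 = 0.463269.
So 1 − D = 0.536731, i.e. 0.5367 to 4 decimal places.

0.5367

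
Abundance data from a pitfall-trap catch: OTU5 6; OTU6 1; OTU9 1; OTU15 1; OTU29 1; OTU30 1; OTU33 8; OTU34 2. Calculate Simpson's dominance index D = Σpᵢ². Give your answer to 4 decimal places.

Total N = 6+1+1+1+1+1+8+2 = 21, so the proportions are 0.285714, 0.047619, 0.047619, 0.047619, 0.047619, 0.047619, 0.380952, 0.095238 (working shown to 6 dp, full precision carried).
D = 0.285714² + 0.047619² + 0.047619² + 0.047619² + 0.047619² + 0.047619² + 0.380952² + 0.095238² = 0.081633 + 0.002268 + 0.002268 + 0.002268 + 0.002268 + 0.002268 + 0.145125 + 0.009070 = 0.247166.
To 4 decimal places, D = 0.2472.

0.2472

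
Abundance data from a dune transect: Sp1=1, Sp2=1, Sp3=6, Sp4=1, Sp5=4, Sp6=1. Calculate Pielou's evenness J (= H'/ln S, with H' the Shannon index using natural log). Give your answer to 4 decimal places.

Total N = 1+1+6+1+4+1 = 14, so the proportions are 0.071429, 0.071429, 0.428571, 0.071429, 0.285714, 0.071429 (working shown to 6 dp, full precision carried).
H' = −Σ pᵢ ln pᵢ = −((-0.188504) + (-0.188504) + (-0.363128) + (-0.188504) + (-0.357932) + (-0.188504)) = 1.475076.
With S = 6 species, ln S = 1.791759, so J = 1.475076/1.791759 = 0.823256, i.e. 0.8233 to 4 decimal places.

0.8233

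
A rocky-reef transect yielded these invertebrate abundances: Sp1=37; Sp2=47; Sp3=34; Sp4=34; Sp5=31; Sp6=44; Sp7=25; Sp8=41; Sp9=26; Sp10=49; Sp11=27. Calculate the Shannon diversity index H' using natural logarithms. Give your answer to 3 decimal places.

Total N = 37+47+34+34+31+44+25+41+26+49+27 = 395, so the proportions are 0.09367, 0.11899, 0.08608, 0.08608, 0.07848, 0.11139, 0.06329, 0.1038, 0.06582, 0.12405, 0.06835 (working shown to 5 dp, full precision carried).
Each pᵢ ln pᵢ term: 0.09367×(-2.36797)=-0.22181, 0.11899×(-2.12874)=-0.25329, 0.08608×(-2.45253)=-0.21110, 0.08608×(-2.45253)=-0.21110, 0.07848×(-2.54490)=-0.19973, 0.11139×(-2.19470)=-0.24447, 0.06329×(-2.76001)=-0.17468, 0.1038×(-2.26531)=-0.23513, 0.06582×(-2.72079)=-0.17909, 0.12405×(-2.08707)=-0.25890, 0.06835×(-2.68305)=-0.18340.
Sum = -2.37272, so H' = 2.373.

2.373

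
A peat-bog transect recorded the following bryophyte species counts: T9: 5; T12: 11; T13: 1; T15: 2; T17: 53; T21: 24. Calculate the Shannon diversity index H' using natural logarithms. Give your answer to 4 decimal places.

1.2049

Total N = 5+11+1+2+53+24 = 96, so the proportions are 0.052083, 0.114583, 0.010417, 0.020833, 0.552083, 0.25 (working shown to 6 dp, full precision carried).
Each pᵢ ln pᵢ term: 0.052083×(-2.954910)=-0.153902, 0.114583×(-2.166453)=-0.248239, 0.010417×(-4.564348)=-0.047545, 0.020833×(-3.871201)=-0.080650, 0.552083×(-0.594056)=-0.327969, 0.25×(-1.386294)=-0.346574.
Sum = -1.204878, so H' = 1.2049.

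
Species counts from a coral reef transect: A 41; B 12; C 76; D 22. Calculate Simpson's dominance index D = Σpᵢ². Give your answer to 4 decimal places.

0.3546

Total N = 41+12+76+22 = 151, so the proportions are 0.271523, 0.07947, 0.503311, 0.145695 (working shown to 6 dp, full precision carried).
D = 0.271523² + 0.07947² + 0.503311² + 0.145695² = 0.073725 + 0.006316 + 0.253322 + 0.021227 = 0.354590.
To 4 decimal places, D = 0.3546.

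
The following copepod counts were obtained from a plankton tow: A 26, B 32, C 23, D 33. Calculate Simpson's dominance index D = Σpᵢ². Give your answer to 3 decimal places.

0.255

Total N = 26+32+23+33 = 114, so the proportions are 0.22807, 0.2807, 0.20175, 0.28947 (working shown to 5 dp, full precision carried).
D = 0.22807² + 0.2807² + 0.20175² + 0.28947² = 0.05202 + 0.07879 + 0.04070 + 0.08380 = 0.25531.
To 3 decimal places, D = 0.255.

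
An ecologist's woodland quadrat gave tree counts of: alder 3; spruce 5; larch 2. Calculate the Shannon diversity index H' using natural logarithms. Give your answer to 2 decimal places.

1.03

Total N = 3+5+2 = 10, so the proportions are 0.3, 0.5, 0.2 (working shown to 4 dp, full precision carried).
Each pᵢ ln pᵢ term: 0.3×(-1.2040)=-0.3612, 0.5×(-0.6931)=-0.3466, 0.2×(-1.6094)=-0.3219.
Sum = -1.0297, so H' = 1.03.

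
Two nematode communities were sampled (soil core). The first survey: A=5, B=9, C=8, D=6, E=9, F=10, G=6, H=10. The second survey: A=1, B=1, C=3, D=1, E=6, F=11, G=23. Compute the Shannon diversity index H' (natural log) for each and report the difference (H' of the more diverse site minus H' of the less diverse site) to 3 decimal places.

The first survey: N=63, proportions 0.07937, 0.14286, 0.12698, 0.09524, 0.14286, 0.15873, 0.09524, 0.15873, giving H' = 2.05130 (working shown to 5 dp, full precision carried).
The second survey: N=46, proportions 0.02174, 0.02174, 0.06522, 0.02174, 0.13043, 0.23913, 0.5, giving H' = 1.38213.
Difference = |2.05130 − 1.38213| = 0.66917, i.e. 0.669 to 3 decimal places.

0.669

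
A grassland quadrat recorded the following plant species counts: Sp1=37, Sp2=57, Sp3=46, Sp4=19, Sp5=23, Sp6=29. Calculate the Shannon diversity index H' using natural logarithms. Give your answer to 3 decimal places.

Total N = 37+57+46+19+23+29 = 211, so the proportions are 0.17536, 0.27014, 0.21801, 0.09005, 0.109, 0.13744 (working shown to 5 dp, full precision carried).
Each pᵢ ln pᵢ term: 0.17536×(-1.74094)=-0.30528, 0.27014×(-1.30881)=-0.35356, 0.21801×(-1.52322)=-0.33208, 0.09005×(-2.40742)=-0.21678, 0.109×(-2.21636)=-0.24159, 0.13744×(-1.98456)=-0.27276.
Sum = -1.72206, so H' = 1.722.

1.722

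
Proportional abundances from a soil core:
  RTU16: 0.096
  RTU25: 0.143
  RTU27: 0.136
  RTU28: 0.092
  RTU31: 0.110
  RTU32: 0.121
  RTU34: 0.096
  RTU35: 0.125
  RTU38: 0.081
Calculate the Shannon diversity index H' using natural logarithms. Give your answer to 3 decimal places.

2.181

Each pᵢ ln pᵢ term (working shown to 5 dp, full precision carried): 0.096×(-2.34341)=-0.22497, 0.143×(-1.94491)=-0.27812, 0.136×(-1.99510)=-0.27133, 0.092×(-2.38597)=-0.21951, 0.11×(-2.20727)=-0.24280, 0.121×(-2.11196)=-0.25555, 0.096×(-2.34341)=-0.22497, 0.125×(-2.07944)=-0.25993, 0.081×(-2.51331)=-0.20358.
Sum = -2.18075, so H' = 2.181.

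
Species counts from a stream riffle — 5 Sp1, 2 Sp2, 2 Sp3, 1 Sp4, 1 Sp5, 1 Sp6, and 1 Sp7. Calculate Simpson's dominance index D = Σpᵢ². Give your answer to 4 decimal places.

0.2189

Total N = 5+2+2+1+1+1+1 = 13, so the proportions are 0.384615, 0.153846, 0.153846, 0.076923, 0.076923, 0.076923, 0.076923 (working shown to 6 dp, full precision carried).
D = 0.384615² + 0.153846² + 0.153846² + 0.076923² + 0.076923² + 0.076923² + 0.076923² = 0.147929 + 0.023669 + 0.023669 + 0.005917 + 0.005917 + 0.005917 + 0.005917 = 0.218935.
To 4 decimal places, D = 0.2189.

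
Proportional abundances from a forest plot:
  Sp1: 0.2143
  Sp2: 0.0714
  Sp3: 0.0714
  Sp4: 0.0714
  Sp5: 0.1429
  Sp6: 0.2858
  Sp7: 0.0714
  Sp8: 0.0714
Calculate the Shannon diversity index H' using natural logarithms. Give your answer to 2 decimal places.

1.91

Each pᵢ ln pᵢ term (working shown to 4 dp, full precision carried): 0.2143×(-1.5404)=-0.3301, 0.0714×(-2.6395)=-0.1885, 0.0714×(-2.6395)=-0.1885, 0.0714×(-2.6395)=-0.1885, 0.1429×(-1.9456)=-0.2780, 0.2858×(-1.2525)=-0.3580, 0.0714×(-2.6395)=-0.1885, 0.0714×(-2.6395)=-0.1885.
Sum = -1.9084, so H' = 1.91.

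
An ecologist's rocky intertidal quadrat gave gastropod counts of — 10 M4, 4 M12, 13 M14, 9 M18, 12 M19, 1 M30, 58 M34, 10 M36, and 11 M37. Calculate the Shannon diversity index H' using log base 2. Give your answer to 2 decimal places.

Total N = 10+4+13+9+12+1+58+10+11 = 128, so the proportions are 0.0781, 0.0312, 0.1016, 0.0703, 0.0938, 0.0078, 0.4531, 0.0781, 0.0859 (working shown to 4 dp, full precision carried).
Each pᵢ log₂ pᵢ term: 0.0781×(-3.6781)=-0.2873, 0.0312×(-5.0000)=-0.1562, 0.1016×(-3.2996)=-0.3351, 0.0703×(-3.8301)=-0.2693, 0.0938×(-3.4150)=-0.3202, 0.0078×(-7.0000)=-0.0547, 0.4531×(-1.1420)=-0.5175, 0.0781×(-3.6781)=-0.2873, 0.0859×(-3.5406)=-0.3043.
Sum = -2.5320, so H' = 2.53.

2.53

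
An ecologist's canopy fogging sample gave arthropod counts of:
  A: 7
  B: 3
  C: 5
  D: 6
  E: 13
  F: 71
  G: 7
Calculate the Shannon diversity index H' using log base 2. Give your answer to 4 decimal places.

Total N = 7+3+5+6+13+71+7 = 112, so the proportions are 0.0625, 0.026786, 0.044643, 0.053571, 0.116071, 0.633929, 0.0625 (working shown to 6 dp, full precision carried).
Each pᵢ log₂ pᵢ term: 0.0625×(-4.000000)=-0.250000, 0.026786×(-5.222392)=-0.139886, 0.044643×(-4.485427)=-0.200242, 0.053571×(-4.222392)=-0.226200, 0.116071×(-3.106915)=-0.360624, 0.633929×(-0.657608)=-0.416876, 0.0625×(-4.000000)=-0.250000.
Sum = -1.843828, so H' = 1.8438.

1.8438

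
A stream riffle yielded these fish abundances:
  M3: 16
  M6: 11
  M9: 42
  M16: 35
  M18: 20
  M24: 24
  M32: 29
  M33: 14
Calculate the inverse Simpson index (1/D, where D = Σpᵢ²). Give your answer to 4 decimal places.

6.7821

Total N = 16+11+42+35+20+24+29+14 = 191, so the proportions are 0.08376963, 0.05759162, 0.21989529, 0.18324607, 0.10471204, 0.12565445, 0.15183246, 0.07329843 (working shown to 8 dp, full precision carried).
D = 0.08376963² + 0.05759162² + 0.21989529² + 0.18324607² + 0.10471204² + 0.12565445² + 0.15183246² + 0.07329843² = 0.00701735 + 0.00331680 + 0.04835394 + 0.03357912 + 0.01096461 + 0.01578904 + 0.02305310 + 0.00537266 = 0.14744662.
So 1/D = 6.782116, i.e. 6.7821 to 4 decimal places.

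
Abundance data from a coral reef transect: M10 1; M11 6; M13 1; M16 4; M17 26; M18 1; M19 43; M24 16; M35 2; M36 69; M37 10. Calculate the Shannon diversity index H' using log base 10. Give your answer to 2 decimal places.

Total N = 1+6+1+4+26+1+43+16+2+69+10 = 179, so the proportions are 0.0056, 0.0335, 0.0056, 0.0223, 0.1453, 0.0056, 0.2402, 0.0894, 0.0112, 0.3855, 0.0559 (working shown to 4 dp, full precision carried).
Each pᵢ log₁₀ pᵢ term: 0.0056×(-2.2529)=-0.0126, 0.0335×(-1.4747)=-0.0494, 0.0056×(-2.2529)=-0.0126, 0.0223×(-1.6508)=-0.0369, 0.1453×(-0.8379)=-0.1217, 0.0056×(-2.2529)=-0.0126, 0.2402×(-0.6194)=-0.1488, 0.0894×(-1.0487)=-0.0937, 0.0112×(-1.9518)=-0.0218, 0.3855×(-0.4140)=-0.1596, 0.0559×(-1.2529)=-0.0700.
Sum = -0.7397, so H' = 0.74.

0.74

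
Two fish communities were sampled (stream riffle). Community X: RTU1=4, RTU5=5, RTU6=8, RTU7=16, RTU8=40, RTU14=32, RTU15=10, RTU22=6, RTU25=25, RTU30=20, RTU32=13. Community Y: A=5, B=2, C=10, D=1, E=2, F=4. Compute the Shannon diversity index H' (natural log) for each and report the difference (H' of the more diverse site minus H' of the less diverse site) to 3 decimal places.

Community X: N=179, proportions 0.02235, 0.02793, 0.04469, 0.08939, 0.22346, 0.17877, 0.05587, 0.03352, 0.13966, 0.11173, 0.07263, giving H' = 2.16752 (working shown to 5 dp, full precision carried).
Community Y: N=24, proportions 0.20833, 0.08333, 0.41667, 0.04167, 0.08333, 0.16667, giving H' = 1.53677.
Difference = |2.16752 − 1.53677| = 0.63075, i.e. 0.631 to 3 decimal places.

0.631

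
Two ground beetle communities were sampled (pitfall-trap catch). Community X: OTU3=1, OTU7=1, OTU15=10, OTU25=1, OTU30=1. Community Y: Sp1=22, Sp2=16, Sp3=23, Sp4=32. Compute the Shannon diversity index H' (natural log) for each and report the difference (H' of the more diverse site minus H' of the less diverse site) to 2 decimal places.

Community X: N=14, proportions 0.07143, 0.07143, 0.71429, 0.07143, 0.07143, giving H' = 0.99435 (working shown to 5 dp, full precision carried).
Community Y: N=93, proportions 0.23656, 0.17204, 0.24731, 0.34409, giving H' = 1.35642.
Difference = |0.99435 − 1.35642| = 0.36207, i.e. 0.36 to 2 decimal places.

0.36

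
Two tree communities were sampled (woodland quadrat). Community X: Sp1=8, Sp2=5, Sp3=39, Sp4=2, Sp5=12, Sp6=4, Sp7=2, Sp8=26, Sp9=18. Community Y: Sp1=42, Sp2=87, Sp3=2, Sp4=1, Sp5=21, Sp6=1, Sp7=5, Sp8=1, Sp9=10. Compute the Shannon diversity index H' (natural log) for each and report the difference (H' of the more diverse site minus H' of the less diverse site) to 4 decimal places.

Community X: N=116, proportions 0.068965517, 0.043103448, 0.336206897, 0.017241379, 0.103448276, 0.034482759, 0.017241379, 0.224137931, 0.155172414, giving H' = 1.801560246 (working shown to 9 dp, full precision carried).
Community Y: N=170, proportions 0.247058824, 0.511764706, 0.011764706, 0.005882353, 0.123529412, 0.005882353, 0.029411765, 0.005882353, 0.058823529, giving H' = 1.359854694.
Difference = |1.801560246 − 1.359854694| = 0.441705552, i.e. 0.4417 to 4 decimal places.

0.4417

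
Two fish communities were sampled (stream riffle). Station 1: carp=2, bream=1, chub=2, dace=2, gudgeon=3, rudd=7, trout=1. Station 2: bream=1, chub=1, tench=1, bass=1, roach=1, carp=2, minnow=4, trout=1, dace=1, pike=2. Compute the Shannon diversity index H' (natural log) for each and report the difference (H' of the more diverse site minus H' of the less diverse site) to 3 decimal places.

0.434

Station 1: N=18, proportions 0.11111, 0.05556, 0.11111, 0.11111, 0.16667, 0.38889, 0.05556, giving H' = 1.71948 (working shown to 5 dp, full precision carried).
Station 2: N=15, proportions 0.06667, 0.06667, 0.06667, 0.06667, 0.06667, 0.13333, 0.26667, 0.06667, 0.06667, 0.13333, giving H' = 2.15353.
Difference = |1.71948 − 2.15353| = 0.43405, i.e. 0.434 to 3 decimal places.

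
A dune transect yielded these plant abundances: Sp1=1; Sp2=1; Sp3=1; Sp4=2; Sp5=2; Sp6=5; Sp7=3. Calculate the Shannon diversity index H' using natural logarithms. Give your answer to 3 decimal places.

1.767

Total N = 1+1+1+2+2+5+3 = 15, so the proportions are 0.06667, 0.06667, 0.06667, 0.13333, 0.13333, 0.33333, 0.2 (working shown to 5 dp, full precision carried).
Each pᵢ ln pᵢ term: 0.06667×(-2.70805)=-0.18054, 0.06667×(-2.70805)=-0.18054, 0.06667×(-2.70805)=-0.18054, 0.13333×(-2.01490)=-0.26865, 0.13333×(-2.01490)=-0.26865, 0.33333×(-1.09861)=-0.36620, 0.2×(-1.60944)=-0.32189.
Sum = -1.76701, so H' = 1.767.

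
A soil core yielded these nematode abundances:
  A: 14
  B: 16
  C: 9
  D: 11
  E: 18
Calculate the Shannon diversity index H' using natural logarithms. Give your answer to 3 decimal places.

Total N = 14+16+9+11+18 = 68, so the proportions are 0.20588, 0.23529, 0.13235, 0.16176, 0.26471 (working shown to 5 dp, full precision carried).
Each pᵢ ln pᵢ term: 0.20588×(-1.58045)=-0.32539, 0.23529×(-1.44692)=-0.34045, 0.13235×(-2.02228)=-0.26766, 0.16176×(-1.82161)=-0.29467, 0.26471×(-1.32914)=-0.35183.
Sum = -1.58000, so H' = 1.580.

1.580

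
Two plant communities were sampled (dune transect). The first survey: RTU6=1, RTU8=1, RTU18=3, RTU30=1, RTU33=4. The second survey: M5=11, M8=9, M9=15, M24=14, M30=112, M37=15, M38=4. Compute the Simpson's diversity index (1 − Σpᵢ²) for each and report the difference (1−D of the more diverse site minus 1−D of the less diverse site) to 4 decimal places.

The first survey: N=10, proportions 0.1, 0.1, 0.3, 0.1, 0.4, giving 1−D = 0.720000 (working shown to 6 dp, full precision carried).
The second survey: N=180, proportions 0.061111, 0.05, 0.083333, 0.077778, 0.622222, 0.083333, 0.022222, giving 1−D = 0.586173.
Difference = |0.720000 − 0.586173| = 0.133827, i.e. 0.1338 to 4 decimal places.

0.1338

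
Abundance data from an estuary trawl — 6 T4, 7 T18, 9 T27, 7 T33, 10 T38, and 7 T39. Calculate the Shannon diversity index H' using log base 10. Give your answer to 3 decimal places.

0.771

Total N = 6+7+9+7+10+7 = 46, so the proportions are 0.13043, 0.15217, 0.19565, 0.15217, 0.21739, 0.15217 (working shown to 5 dp, full precision carried).
Each pᵢ log₁₀ pᵢ term: 0.13043×(-0.88461)=-0.11538, 0.15217×(-0.81766)=-0.12443, 0.19565×(-0.70852)=-0.13862, 0.15217×(-0.81766)=-0.12443, 0.21739×(-0.66276)=-0.14408, 0.15217×(-0.81766)=-0.12443.
Sum = -0.77136, so H' = 0.771.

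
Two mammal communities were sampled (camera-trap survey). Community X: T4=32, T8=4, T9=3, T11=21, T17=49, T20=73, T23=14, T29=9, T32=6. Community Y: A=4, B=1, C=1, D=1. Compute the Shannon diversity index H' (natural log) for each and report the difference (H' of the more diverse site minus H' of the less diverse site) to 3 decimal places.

0.620

Community X: N=211, proportions 0.15166, 0.01896, 0.01422, 0.09953, 0.23223, 0.34597, 0.06635, 0.04265, 0.02844, giving H' = 1.77340 (working shown to 5 dp, full precision carried).
Community Y: N=7, proportions 0.57143, 0.14286, 0.14286, 0.14286, giving H' = 1.15374.
Difference = |1.77340 − 1.15374| = 0.61966, i.e. 0.620 to 3 decimal places.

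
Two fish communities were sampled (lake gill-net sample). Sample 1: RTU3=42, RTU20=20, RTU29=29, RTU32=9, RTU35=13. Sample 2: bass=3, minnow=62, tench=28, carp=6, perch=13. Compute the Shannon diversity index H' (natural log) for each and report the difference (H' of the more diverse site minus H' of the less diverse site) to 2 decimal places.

Sample 1: N=113, proportions 0.3717, 0.177, 0.2566, 0.0796, 0.115, giving H' = 1.4737 (working shown to 4 dp, full precision carried).
Sample 2: N=112, proportions 0.0268, 0.5536, 0.25, 0.0536, 0.1161, giving H' = 1.1777.
Difference = |1.4737 − 1.1777| = 0.2960, i.e. 0.30 to 2 decimal places.

0.30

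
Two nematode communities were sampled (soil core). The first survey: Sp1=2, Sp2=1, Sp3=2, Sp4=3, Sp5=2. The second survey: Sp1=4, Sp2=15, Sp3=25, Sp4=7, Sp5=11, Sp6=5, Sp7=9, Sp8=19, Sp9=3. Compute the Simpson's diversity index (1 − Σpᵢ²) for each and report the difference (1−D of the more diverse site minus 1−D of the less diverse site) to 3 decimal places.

The first survey: N=10, proportions 0.2, 0.1, 0.2, 0.3, 0.2, giving 1−D = 0.78000 (working shown to 5 dp, full precision carried).
The second survey: N=98, proportions 0.04082, 0.15306, 0.2551, 0.07143, 0.11224, 0.05102, 0.09184, 0.19388, 0.03061, giving 1−D = 0.84257.
Difference = |0.78000 − 0.84257| = 0.06257, i.e. 0.063 to 3 decimal places.

0.063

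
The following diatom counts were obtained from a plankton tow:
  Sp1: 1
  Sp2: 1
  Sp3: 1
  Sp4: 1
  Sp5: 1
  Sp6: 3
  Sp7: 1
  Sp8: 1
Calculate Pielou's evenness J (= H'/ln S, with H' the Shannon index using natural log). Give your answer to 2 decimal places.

0.95

Total N = 1+1+1+1+1+3+1+1 = 10, so the proportions are 0.1, 0.1, 0.1, 0.1, 0.1, 0.3, 0.1, 0.1 (working shown to 4 dp, full precision carried).
H' = −Σ pᵢ ln pᵢ = −((-0.2303) + (-0.2303) + (-0.2303) + (-0.2303) + (-0.2303) + (-0.3612) + (-0.2303) + (-0.2303)) = 1.9730.
With S = 8 species, ln S = 2.0794, so J = 1.9730/2.0794 = 0.9488, i.e. 0.95 to 2 decimal places.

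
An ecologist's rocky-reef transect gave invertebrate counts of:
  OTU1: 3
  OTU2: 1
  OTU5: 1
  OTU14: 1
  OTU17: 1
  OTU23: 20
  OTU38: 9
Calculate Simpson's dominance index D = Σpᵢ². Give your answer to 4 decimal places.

0.3812

Total N = 3+1+1+1+1+20+9 = 36, so the proportions are 0.083333, 0.027778, 0.027778, 0.027778, 0.027778, 0.555556, 0.25 (working shown to 6 dp, full precision carried).
D = 0.083333² + 0.027778² + 0.027778² + 0.027778² + 0.027778² + 0.555556² + 0.25² = 0.006944 + 0.000772 + 0.000772 + 0.000772 + 0.000772 + 0.308642 + 0.062500 = 0.381173.
To 4 decimal places, D = 0.3812.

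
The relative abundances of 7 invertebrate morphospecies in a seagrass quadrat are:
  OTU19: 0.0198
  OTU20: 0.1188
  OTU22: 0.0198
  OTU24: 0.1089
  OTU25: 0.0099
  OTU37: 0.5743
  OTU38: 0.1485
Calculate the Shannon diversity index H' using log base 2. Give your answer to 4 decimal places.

Each pᵢ log₂ pᵢ term (working shown to 6 dp, full precision carried): 0.0198×(-5.658356)=-0.112035, 0.1188×(-3.073393)=-0.365119, 0.0198×(-5.658356)=-0.112035, 0.1089×(-3.198924)=-0.348363, 0.0099×(-6.658356)=-0.065918, 0.5743×(-0.800124)=-0.459511, 0.1485×(-2.751465)=-0.408593.
Sum = -1.871574, so H' = 1.8716.

1.8716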